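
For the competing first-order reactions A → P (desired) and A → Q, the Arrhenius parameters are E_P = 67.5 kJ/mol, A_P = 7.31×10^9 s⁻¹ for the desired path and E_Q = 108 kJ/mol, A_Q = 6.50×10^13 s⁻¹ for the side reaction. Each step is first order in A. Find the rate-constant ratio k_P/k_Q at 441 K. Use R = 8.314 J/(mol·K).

7.05

k_P/k_Q = (A_P/A_Q)·exp[−(E_P−E_Q)/(RT)] = (A_P/A_Q)·exp[(E_Q−E_P)/(RT)].
(E_Q−E_P)/(RT) = (108−67.5)×10³/(8.314×441) = 40500/3666 = 11.05.
k_P/k_Q = (7.31×10^9/6.50×10^13)·exp(11.05) = 1.125×10^-4 × 62695 = 7.05.
Since E_P < E_Q, lowering the temperature improves selectivity toward P.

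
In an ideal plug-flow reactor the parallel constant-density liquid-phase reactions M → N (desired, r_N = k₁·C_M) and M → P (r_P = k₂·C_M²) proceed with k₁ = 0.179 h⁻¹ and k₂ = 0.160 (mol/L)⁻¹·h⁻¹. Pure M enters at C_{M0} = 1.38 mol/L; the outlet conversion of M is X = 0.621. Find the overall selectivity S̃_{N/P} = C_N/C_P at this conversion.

C_M = C_{M0}(1−X) = 0.5230 mol/L.
Along a PFR/batch, dC_N/dC_M = −r_N/(r_N+r_P) = −k₁/(k₁+k₂·C_M).
Integrating from C_{M0} to C_M: C_N = (0.179/0.160)·ln[(0.179+0.160·1.38)/(0.179+0.160·0.523)] = 1.119·ln(0.3998/0.2627) = 0.4699 mol/L.
C_P = (C_{M0}−C_M)−C_N = 0.3871 mol/L; S̃_{N/P} = 0.4699/0.3871 = 1.21.

1.21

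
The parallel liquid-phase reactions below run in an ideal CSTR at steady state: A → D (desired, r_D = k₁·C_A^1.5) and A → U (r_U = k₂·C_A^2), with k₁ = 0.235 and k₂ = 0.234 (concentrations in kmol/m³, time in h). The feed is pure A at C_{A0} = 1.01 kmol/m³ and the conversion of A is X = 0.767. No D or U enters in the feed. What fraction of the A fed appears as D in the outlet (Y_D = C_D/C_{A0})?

Exit C_A = C_{A0}(1−X) = 1.01×0.233 = 0.2353 kmol/m³.
A CSTR operates uniformly at the exit composition, giving r_D = 0.02683 and r_U = 0.01296 (each k·C_A^n at C_A = 0.2353).
Fraction of consumed A going to D: r_D/(r_D+r_U) = 0.6743.
C_D = 0.6743·C_{A0}·X = 0.6743×1.01×0.767 = 0.522 kmol/m³; Y_D = C_D/C_{A0} = 0.517.

0.517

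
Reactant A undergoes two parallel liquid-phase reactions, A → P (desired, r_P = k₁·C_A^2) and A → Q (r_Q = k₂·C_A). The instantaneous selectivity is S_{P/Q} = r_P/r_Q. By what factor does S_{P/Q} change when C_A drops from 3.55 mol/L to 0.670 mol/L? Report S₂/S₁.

0.189

S_{P/Q} = (k₁/k₂)·C_A, so S₂/S₁ = (C_{A,2}/C_{A,1}).
= 0.670/3.55 = 0.189.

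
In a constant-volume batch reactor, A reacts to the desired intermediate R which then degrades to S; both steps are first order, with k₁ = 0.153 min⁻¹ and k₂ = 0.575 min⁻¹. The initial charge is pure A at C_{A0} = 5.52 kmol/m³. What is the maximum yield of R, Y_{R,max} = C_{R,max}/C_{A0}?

At the optimum, C_{R,max}/C_{A0} = (k₁/k₂)^[k₂/(k₂−k₁)].
= (0.153/0.575)^(0.575/(0.575−0.153)) = (0.2661)^(1.363) = 0.1646.

0.165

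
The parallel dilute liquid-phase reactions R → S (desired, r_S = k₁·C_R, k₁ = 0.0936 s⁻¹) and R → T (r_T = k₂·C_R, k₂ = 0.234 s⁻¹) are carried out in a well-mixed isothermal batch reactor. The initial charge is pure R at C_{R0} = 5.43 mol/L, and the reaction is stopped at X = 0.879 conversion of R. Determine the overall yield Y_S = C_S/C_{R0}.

0.251

C_R = C_{R0}(1−X) = 0.6570 mol/L.
Both paths are first order in R, so the instantaneous fraction to S is constant: dC_S/d(−C_R) = k₁/(k₁+k₂) = 0.2857.
C_S = 0.2857·(C_{R0}−C_R) = 0.2857×4.773 = 1.36 mol/L.
Y_S = C_S/C_{R0} = 1.364/5.43 = 0.251.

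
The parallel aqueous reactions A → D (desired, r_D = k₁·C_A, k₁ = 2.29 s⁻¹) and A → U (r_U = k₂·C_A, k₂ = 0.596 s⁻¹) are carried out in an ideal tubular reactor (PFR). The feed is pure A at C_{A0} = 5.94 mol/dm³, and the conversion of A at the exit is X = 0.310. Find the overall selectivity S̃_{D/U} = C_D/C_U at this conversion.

C_A = C_{A0}(1−X) = 4.099 mol/dm³.
Both paths are first order in A, so the instantaneous fraction to D is constant: dC_D/d(−C_A) = k₁/(k₁+k₂) = 0.7935.
C_D = 0.7935·(C_{A0}−C_A) = 0.7935×1.841 = 1.46 mol/dm³.
C_U = (C_{A0}−C_A)−C_D = 0.3803 mol/dm³; S̃_{D/U} = 1.461/0.3803 = 3.84.

3.84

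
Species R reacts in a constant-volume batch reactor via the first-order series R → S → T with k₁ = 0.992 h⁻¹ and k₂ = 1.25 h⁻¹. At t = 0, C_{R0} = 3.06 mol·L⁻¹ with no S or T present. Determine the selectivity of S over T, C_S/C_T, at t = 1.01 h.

1.05

The intermediate concentration in a first-order A→B→C sequence is C_S = k₁C_{R0}(e^(−k₁t) − e^(−k₂t))/(k₂−k₁).
e^(−k₁t) = e^(−0.992×1.01) = e^(−1.002) = 0.3672; e^(−k₂t) = e^(−1.262) = 0.2829.
C_S = 0.992×3.06/(1.25−0.992) × (0.3672−0.2829) = 11.77×0.08423 = 0.9910 mol·L⁻¹.
C_R = C_{R0}e^(−k₁t) = 1.124 mol·L⁻¹, so C_T = C_{R0}−C_R−C_S = 0.9455 mol·L⁻¹; C_S/C_T = 1.05.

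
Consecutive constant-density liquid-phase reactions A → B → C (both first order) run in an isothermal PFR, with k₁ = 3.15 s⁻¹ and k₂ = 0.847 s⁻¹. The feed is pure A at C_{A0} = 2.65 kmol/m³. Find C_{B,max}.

Evaluating C_B at τ_opt = ln(k₂/k₁)/(k₂−k₁) gives C_{B,max}/C_{A0} = (k₁/k₂)^[k₂/(k₂−k₁)].
= (3.15/0.847)^(0.847/(0.847−3.15)) = (3.719)^(-0.3678) = 0.6169.
C_{B,max} = 0.6169×2.65 = 1.63 kmol/m³.

1.63 kmol/m³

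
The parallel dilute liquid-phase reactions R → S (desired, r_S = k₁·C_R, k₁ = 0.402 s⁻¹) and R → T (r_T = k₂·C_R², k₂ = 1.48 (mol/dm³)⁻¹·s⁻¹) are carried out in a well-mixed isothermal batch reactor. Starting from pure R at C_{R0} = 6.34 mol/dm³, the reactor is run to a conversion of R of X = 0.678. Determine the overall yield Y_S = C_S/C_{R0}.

C_R = C_{R0}(1−X) = 2.041 mol/dm³.
Along a PFR/batch, dC_S/dC_R = −r_S/(r_S+r_T) = −k₁/(k₁+k₂·C_R).
Integrating from C_{R0} to C_R: C_S = (0.402/1.48)·ln[(0.402+1.48·6.34)/(0.402+1.48·2.04)] = 0.2716·ln(9.785/3.423) = 0.2853 mol/dm³.
Y_S = C_S/C_{R0} = 0.2853/6.34 = 0.0450.

0.0450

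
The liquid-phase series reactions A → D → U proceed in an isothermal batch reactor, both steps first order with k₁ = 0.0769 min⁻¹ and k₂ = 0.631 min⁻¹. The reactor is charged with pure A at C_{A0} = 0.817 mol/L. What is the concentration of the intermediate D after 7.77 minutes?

0.0615 mol/L

For first-order series with pure A initially, C_D(t) = k₁C_{A0}/(k₂−k₁)·(e^(−k₁t) − e^(−k₂t)).
e^(−k₁t) = e^(−0.0769×7.77) = e^(−0.5975) = 0.5502; e^(−k₂t) = e^(−4.903) = 0.007425.
C_D = 0.0769×0.817/(0.631−0.0769) × (0.5502−0.007425) = 0.1134×0.5428 = 0.06154 mol/L.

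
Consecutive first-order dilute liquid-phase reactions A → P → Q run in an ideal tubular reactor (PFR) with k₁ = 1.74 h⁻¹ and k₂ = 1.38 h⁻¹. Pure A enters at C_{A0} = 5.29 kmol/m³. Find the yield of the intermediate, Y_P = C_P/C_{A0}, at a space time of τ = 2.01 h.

Solving the coupled first-order balances gives C_P(τ) = [k₁/(k₂−k₁)]·C_{A0}·(e^(−k₁τ) − e^(−k₂τ)).
e^(−k₁τ) = e^(−1.74×2.01) = e^(−3.497) = 0.03028; e^(−k₂τ) = e^(−2.774) = 0.06242.
C_P = 1.74×5.29/(1.38−1.74) × (0.03028−0.06242) = (-25.57)×(-0.03215) = 0.8220 kmol/m³.
Y_P = C_P/C_{A0} = 0.8220/5.29 = 0.155.

0.155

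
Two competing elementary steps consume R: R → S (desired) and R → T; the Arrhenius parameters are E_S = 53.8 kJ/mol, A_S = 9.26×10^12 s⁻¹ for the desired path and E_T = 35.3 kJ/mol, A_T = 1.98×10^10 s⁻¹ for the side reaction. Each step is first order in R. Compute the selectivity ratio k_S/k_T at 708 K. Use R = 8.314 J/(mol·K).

k_S/k_T = (A_S/A_T)·exp[−(E_S−E_T)/(RT)] = (A_S/A_T)·exp[(E_T−E_S)/(RT)].
(E_T−E_S)/(RT) = (35.3−53.8)×10³/(8.314×708) = -18500/5886 = -3.143.
k_S/k_T = (9.26×10^12/1.98×10^10)·exp(-3.143) = 467.7 × 0.04316 = 20.2.

20.2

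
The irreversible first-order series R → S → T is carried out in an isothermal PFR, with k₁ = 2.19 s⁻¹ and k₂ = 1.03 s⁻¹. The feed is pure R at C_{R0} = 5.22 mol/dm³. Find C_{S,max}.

2.67 mol/dm³

At the optimum, C_{S,max}/C_{R0} = (k₁/k₂)^[k₂/(k₂−k₁)].
= (2.19/1.03)^(1.03/(1.03−2.19)) = (2.126)^(-0.8879) = 0.5118.
C_{S,max} = 0.5118×5.22 = 2.67 mol/dm³.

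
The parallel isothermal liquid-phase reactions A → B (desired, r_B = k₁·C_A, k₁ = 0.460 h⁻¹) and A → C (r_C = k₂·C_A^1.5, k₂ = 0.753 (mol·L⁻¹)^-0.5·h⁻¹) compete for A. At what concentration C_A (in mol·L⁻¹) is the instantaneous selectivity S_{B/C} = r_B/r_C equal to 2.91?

0.0441 mol·L⁻¹

S_{B/C} = (k₁/k₂)·C_A^-0.5 ⇒ C_A = (S·k₂/k₁)^(-2).
= (2.91×0.753/0.460)^(-2) = (4.764)^(-2) = 0.0441 mol·L⁻¹.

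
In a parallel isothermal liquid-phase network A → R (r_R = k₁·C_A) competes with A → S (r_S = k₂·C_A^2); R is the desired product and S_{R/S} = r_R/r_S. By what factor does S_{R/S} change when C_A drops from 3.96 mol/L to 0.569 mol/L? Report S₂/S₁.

S_{R/S} = (k₁/k₂)·C_A⁻¹, so S₂/S₁ = (C_{A,2}/C_{A,1})⁻¹.
= 3.96/0.569 = 6.96.

6.96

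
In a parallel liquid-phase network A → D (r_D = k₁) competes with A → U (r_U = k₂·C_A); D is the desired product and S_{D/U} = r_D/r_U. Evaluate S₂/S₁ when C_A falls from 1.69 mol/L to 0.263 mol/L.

S_{D/U} = (k₁/k₂)·C_A⁻¹, so S₂/S₁ = (C_{A,2}/C_{A,1})⁻¹.
= 1.69/0.263 = 6.43.

6.43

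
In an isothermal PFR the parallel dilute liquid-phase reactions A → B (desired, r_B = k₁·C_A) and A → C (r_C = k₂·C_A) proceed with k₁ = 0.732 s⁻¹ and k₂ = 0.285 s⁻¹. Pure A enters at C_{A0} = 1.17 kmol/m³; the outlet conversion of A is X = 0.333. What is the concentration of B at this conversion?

C_A = C_{A0}(1−X) = 0.7804 kmol/m³.
Both paths are first order in A, so the instantaneous fraction to B is constant: dC_B/d(−C_A) = k₁/(k₁+k₂) = 0.7198.
C_B = 0.7198·(C_{A0}−C_A) = 0.7198×0.3896 = 0.280 kmol/m³.

0.280 kmol/m³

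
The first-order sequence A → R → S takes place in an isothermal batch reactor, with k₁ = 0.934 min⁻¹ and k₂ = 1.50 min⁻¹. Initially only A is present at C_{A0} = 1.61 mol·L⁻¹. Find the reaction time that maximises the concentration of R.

The intermediate peaks when r₁ = r₂, i.e. k₁e^(−k₁t) = k₂e^(−k₂t), giving t_opt = ln(k₂/k₁)/(k₂−k₁).
= ln(1.50/0.934)/(1.50−0.934) = ln(1.606)/0.5660 = 0.4737/0.5660 = 0.837 min.

0.837 min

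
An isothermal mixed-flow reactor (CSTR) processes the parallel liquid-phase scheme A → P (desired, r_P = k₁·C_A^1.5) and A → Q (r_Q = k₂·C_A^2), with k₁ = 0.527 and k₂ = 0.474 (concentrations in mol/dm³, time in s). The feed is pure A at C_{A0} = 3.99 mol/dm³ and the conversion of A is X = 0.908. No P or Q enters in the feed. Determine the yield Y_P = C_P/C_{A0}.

0.588

Exit C_A = C_{A0}(1−X) = 3.99×0.0920 = 0.3671 mol/dm³.
A CSTR operates uniformly at the exit composition, giving r_P = 0.1172 and r_Q = 0.06387 (each k·C_A^n at C_A = 0.3671).
Fraction of consumed A going to P: r_P/(r_P+r_Q) = 0.6473.
C_P = 0.6473·C_{A0}·X = 0.6473×3.99×0.908 = 2.35 mol/dm³; Y_P = C_P/C_{A0} = 0.588.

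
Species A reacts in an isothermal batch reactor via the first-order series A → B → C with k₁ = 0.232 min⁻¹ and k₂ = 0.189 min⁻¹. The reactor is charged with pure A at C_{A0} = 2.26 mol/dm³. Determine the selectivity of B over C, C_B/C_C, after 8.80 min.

0.588

For first-order series with pure A initially, C_B(t) = k₁C_{A0}/(k₂−k₁)·(e^(−k₁t) − e^(−k₂t)).
e^(−k₁t) = e^(−0.232×8.80) = e^(−2.042) = 0.1298; e^(−k₂t) = e^(−1.663) = 0.1895.
C_B = 0.232×2.26/(0.189−0.232) × (0.1298−0.1895) = (-12.19)×(-0.05971) = 0.7281 mol/dm³.
C_A = C_{A0}e^(−k₁t) = 0.2934 mol/dm³, so C_C = C_{A0}−C_A−C_B = 1.239 mol/dm³; C_B/C_C = 0.588.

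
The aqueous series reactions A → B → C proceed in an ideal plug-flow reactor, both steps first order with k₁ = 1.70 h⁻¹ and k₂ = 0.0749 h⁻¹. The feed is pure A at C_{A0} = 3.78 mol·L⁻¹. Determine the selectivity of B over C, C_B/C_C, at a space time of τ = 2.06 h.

8.25

For first-order series with pure A initially, C_B(τ) = k₁C_{A0}/(k₂−k₁)·(e^(−k₁τ) − e^(−k₂τ)).
e^(−k₁τ) = e^(−1.70×2.06) = e^(−3.502) = 0.03014; e^(−k₂τ) = e^(−0.1543) = 0.8570.
C_B = 1.70×3.78/(0.0749−1.70) × (0.03014−0.8570) = (-3.954)×(-0.8269) = 3.270 mol·L⁻¹.
C_A = C_{A0}e^(−k₁τ) = 0.1139 mol·L⁻¹, so C_C = C_{A0}−C_A−C_B = 0.3964 mol·L⁻¹; C_B/C_C = 8.25.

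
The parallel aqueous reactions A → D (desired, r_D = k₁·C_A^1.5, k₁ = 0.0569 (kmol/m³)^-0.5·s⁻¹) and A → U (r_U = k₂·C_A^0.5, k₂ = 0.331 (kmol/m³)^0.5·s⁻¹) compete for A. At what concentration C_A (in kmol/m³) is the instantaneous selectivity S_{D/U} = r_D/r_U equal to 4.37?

S_{D/U} = (k₁/k₂)·C_A ⇒ C_A = S·k₂/k₁.
= 4.37×0.331/0.0569 = 25.4 kmol/m³.

25.4 kmol/m³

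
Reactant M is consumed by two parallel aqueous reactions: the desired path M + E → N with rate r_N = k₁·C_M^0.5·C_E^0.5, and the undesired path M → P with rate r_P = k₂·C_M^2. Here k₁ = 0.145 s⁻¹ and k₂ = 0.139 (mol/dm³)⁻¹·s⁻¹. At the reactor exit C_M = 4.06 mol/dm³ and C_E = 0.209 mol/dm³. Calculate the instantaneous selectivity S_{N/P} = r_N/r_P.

S_{N/P} = r_N/r_P = (k₁·C_M^0.5·C_E^0.5)/(k₂·C_M^2) = (k₁/k₂)·C_M^-1.5·C_E^0.5.
= (0.145×4.060^0.5×0.2090^0.5) / (0.139×4.060^2) = 0.1336/2.291 = 0.0583.
The undesired path is higher order in M, so low C_M (CSTR or dilute feed) favours N.

0.0583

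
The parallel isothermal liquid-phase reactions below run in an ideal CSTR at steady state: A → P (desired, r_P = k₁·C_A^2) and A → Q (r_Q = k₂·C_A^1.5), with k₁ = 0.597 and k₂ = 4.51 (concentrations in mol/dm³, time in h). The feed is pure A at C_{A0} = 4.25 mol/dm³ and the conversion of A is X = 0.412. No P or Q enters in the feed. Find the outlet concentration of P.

0.303 mol/dm³

Exit C_A = C_{A0}(1−X) = 4.25×0.588 = 2.499 mol/dm³.
Rates in a CSTR are evaluated at the outlet concentration: r_P = 0.597×2.499^2 = 3.728, r_Q = 4.51×2.499^1.5 = 17.82.
Fraction of consumed A going to P: r_P/(r_P+r_Q) = 0.1730.
C_P = 0.1730·C_{A0}·X = 0.1730×4.25×0.412 = 0.303 mol/dm³.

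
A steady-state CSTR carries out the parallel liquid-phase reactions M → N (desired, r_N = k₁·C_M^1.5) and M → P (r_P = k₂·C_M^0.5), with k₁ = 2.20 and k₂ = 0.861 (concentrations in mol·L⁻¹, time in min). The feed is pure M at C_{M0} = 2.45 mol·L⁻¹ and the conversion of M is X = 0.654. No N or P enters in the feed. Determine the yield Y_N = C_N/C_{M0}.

0.447

Exit C_M = C_{M0}(1−X) = 2.45×0.346 = 0.8477 mol·L⁻¹.
Rates in a CSTR are evaluated at the outlet concentration: r_N = 2.20×0.8477^1.5 = 1.717, r_P = 0.861×0.8477^0.5 = 0.7927.
Fraction of consumed M going to N: r_N/(r_N+r_P) = 0.6841.
C_N = 0.6841·C_{M0}·X = 0.6841×2.45×0.654 = 1.10 mol·L⁻¹; Y_N = C_N/C_{M0} = 0.447.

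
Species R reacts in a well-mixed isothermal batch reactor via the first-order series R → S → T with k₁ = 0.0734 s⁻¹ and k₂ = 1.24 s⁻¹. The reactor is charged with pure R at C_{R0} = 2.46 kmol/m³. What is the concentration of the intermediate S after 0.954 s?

Solving the coupled first-order balances gives C_S(t) = [k₁/(k₂−k₁)]·C_{R0}·(e^(−k₁t) − e^(−k₂t)).
e^(−k₁t) = e^(−0.0734×0.954) = e^(−0.07002) = 0.9324; e^(−k₂t) = e^(−1.183) = 0.3064.
C_S = 0.0734×2.46/(1.24−0.0734) × (0.9324−0.3064) = 0.1548×0.6260 = 0.09689 kmol/m³.

0.0969 kmol/m³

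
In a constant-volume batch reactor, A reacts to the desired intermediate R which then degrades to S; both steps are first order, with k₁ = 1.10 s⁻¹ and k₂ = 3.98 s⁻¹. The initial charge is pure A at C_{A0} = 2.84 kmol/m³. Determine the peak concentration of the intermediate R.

0.480 kmol/m³

At the optimum, C_{R,max}/C_{A0} = (k₁/k₂)^[k₂/(k₂−k₁)].
= (1.10/3.98)^(3.98/(3.98−1.10)) = (0.2764)^(1.382) = 0.1691.
C_{R,max} = 0.1691×2.84 = 0.480 kmol/m³.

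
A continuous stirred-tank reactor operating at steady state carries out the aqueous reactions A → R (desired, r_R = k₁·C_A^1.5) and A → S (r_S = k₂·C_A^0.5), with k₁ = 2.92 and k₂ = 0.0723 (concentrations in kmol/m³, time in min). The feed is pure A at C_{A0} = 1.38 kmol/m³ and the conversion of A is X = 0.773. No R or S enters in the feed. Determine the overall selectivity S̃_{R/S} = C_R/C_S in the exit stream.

12.7

Exit C_A = C_{A0}(1−X) = 1.38×0.227 = 0.3133 kmol/m³.
In a CSTR the entire volume is at exit conditions, so r_R = 2.92×0.3133^1.5 = 0.5120 and r_S = 0.0723×0.3133^0.5 = 0.04047.
Overall selectivity = C_R/C_S = r_Rτ/(r_Sτ) = r_R/r_S = 12.7.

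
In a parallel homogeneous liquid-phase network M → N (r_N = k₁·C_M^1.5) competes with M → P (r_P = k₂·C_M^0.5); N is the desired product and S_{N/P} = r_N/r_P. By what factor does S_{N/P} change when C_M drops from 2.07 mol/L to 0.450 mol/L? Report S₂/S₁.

S_{N/P} = (k₁/k₂)·C_M, so S₂/S₁ = (C_{M,2}/C_{M,1}).
= 0.450/2.07 = 0.217.

0.217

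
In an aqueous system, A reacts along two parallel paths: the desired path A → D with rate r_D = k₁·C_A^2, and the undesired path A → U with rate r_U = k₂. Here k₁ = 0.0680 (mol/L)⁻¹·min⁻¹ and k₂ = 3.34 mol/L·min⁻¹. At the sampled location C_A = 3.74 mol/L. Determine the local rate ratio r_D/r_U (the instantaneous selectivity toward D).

S_{D/U} = r_D/r_U = (k₁·C_A^2)/(k₂) = (k₁/k₂)·C_A^2.
= (0.0680×3.740^2) / (3.34) = 0.9512/3.340 = 0.285.

0.285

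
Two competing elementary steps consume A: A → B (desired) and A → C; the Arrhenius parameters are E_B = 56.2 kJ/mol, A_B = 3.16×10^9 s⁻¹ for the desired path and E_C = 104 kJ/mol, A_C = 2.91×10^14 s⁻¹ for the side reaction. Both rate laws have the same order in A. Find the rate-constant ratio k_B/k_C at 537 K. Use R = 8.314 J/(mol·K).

k_B/k_C = (A_B/A_C)·exp[−(E_B−E_C)/(RT)] = (A_B/A_C)·exp[(E_C−E_B)/(RT)].
(E_C−E_B)/(RT) = (104−56.2)×10³/(8.314×537) = 47800/4465 = 10.71.
k_B/k_C = (3.16×10^9/2.91×10^14)·exp(10.71) = 1.086×10^-5 × 44641 = 0.485.

0.485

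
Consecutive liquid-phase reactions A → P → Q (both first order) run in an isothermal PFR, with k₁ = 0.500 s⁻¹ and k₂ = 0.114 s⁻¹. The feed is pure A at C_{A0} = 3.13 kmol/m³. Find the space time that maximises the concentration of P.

Setting dC_P/dτ = 0 gives τ_opt = ln(k₂/k₁)/(k₂−k₁).
= ln(0.114/0.500)/(0.114−0.500) = ln(0.2280)/-0.3860 = -1.478/-0.3860 = 3.83 s.

3.83 s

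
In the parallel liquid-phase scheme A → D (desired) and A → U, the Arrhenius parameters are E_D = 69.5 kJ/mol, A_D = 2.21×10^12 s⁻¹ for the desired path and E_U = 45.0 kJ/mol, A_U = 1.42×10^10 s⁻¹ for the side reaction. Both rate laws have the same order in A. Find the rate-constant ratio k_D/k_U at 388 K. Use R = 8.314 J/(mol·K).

0.0783

With equal orders, S_{D/U} = k_D/k_U = (A_D/A_U)·exp[(E_U−E_D)/(RT)].
(E_U−E_D)/(RT) = (45.0−69.5)×10³/(8.314×388) = -24500/3226 = -7.595.
k_D/k_U = (2.21×10^12/1.42×10^10)·exp(-7.595) = 155.6 × 5.030×10^-4 = 0.0783.
Since E_D > E_U, raising the temperature improves selectivity toward D.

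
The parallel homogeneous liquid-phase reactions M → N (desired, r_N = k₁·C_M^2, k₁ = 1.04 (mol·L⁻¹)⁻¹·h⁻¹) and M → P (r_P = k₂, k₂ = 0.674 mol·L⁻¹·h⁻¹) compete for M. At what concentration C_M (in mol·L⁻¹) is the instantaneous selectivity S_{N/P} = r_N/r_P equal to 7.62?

S_{N/P} = (k₁/k₂)·C_M^2 ⇒ C_M = (S·k₂/k₁)^(0.5).
= (7.62×0.674/1.04)^(0.5) = (4.938)^(0.5) = 2.22 mol·L⁻¹.

2.22 mol·L⁻¹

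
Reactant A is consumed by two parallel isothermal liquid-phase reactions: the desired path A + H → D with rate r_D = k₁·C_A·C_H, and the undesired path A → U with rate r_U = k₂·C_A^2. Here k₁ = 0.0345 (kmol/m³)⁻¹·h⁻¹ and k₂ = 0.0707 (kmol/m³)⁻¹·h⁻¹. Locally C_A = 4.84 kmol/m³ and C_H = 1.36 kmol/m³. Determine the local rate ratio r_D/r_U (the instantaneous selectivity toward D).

0.137

S_{D/U} = r_D/r_U = (k₁·C_A·C_H)/(k₂·C_A^2) = (k₁/k₂)·C_A⁻¹·C_H.
= (0.0345×4.840×1.360) / (0.0707×4.840^2) = 0.2271/1.656 = 0.137.
The undesired path is higher order in A, so low C_A (CSTR or dilute feed) favours D.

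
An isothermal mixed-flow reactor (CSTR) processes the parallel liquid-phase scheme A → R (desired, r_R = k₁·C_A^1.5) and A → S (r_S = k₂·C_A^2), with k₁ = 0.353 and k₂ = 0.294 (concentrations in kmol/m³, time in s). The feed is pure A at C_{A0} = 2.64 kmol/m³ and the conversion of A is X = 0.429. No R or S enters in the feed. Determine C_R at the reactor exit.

0.560 kmol/m³

Exit C_A = C_{A0}(1−X) = 2.64×0.571 = 1.507 kmol/m³.
Rates in a CSTR are evaluated at the outlet concentration: r_R = 0.353×1.507^1.5 = 0.6533, r_S = 0.294×1.507^2 = 0.6681.
Fraction of consumed A going to R: r_R/(r_R+r_S) = 0.4944.
C_R = 0.4944·C_{A0}·X = 0.4944×2.64×0.429 = 0.560 kmol/m³.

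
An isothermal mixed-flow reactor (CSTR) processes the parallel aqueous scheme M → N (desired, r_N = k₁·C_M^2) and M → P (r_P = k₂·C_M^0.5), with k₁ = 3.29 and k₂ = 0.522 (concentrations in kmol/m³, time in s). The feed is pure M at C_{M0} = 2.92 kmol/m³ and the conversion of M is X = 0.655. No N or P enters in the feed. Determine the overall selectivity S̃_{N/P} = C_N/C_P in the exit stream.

Exit C_M = C_{M0}(1−X) = 2.92×0.345 = 1.007 kmol/m³.
A CSTR operates uniformly at the exit composition, giving r_N = 3.339 and r_P = 0.5239 (each k·C_M^n at C_M = 1.007).
Overall selectivity = C_N/C_P = r_Nτ/(r_Pτ) = r_N/r_P = 6.37.

6.37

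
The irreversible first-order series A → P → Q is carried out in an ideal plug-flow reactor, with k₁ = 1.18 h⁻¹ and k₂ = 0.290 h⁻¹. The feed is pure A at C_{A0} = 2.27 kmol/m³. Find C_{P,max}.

Evaluating C_P at τ_opt = ln(k₂/k₁)/(k₂−k₁) gives C_{P,max}/C_{A0} = (k₁/k₂)^[k₂/(k₂−k₁)].
= (1.18/0.290)^(0.290/(0.290−1.18)) = (4.069)^(-0.3258) = 0.6330.
C_{P,max} = 0.6330×2.27 = 1.44 kmol/m³.

1.44 kmol/m³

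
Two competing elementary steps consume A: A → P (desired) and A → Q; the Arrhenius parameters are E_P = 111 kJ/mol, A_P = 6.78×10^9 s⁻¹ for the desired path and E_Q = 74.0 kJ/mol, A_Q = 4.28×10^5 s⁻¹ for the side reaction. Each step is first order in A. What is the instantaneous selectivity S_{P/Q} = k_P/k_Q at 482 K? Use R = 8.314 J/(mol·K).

1.55

Since both paths have the same order in A, the concentration cancels and S_{P/Q} = k_P/k_Q = (A_P/A_Q)·exp[(E_Q−E_P)/(RT)].
(E_Q−E_P)/(RT) = (74.0−111)×10³/(8.314×482) = -37000/4007 = -9.233.
k_P/k_Q = (6.78×10^9/4.28×10^5)·exp(-9.233) = 15841 × 9.776×10^-5 = 1.55.
Since E_P > E_Q, raising the temperature improves selectivity toward P.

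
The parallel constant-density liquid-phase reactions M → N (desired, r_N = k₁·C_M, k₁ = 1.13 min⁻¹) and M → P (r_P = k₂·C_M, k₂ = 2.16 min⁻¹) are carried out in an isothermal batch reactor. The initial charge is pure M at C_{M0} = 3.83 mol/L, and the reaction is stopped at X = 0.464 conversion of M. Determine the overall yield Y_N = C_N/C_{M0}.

0.159

C_M = C_{M0}(1−X) = 2.053 mol/L.
Both paths are first order in M, so the instantaneous fraction to N is constant: dC_N/d(−C_M) = k₁/(k₁+k₂) = 0.3435.
C_N = 0.3435·(C_{M0}−C_M) = 0.3435×1.777 = 0.610 mol/L.
Y_N = C_N/C_{M0} = 0.6104/3.83 = 0.159.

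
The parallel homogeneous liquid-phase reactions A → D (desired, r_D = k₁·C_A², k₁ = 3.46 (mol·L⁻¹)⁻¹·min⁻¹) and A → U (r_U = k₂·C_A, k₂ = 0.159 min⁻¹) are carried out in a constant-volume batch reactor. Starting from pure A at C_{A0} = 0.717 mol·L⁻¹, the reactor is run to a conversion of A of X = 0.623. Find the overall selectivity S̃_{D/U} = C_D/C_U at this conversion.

10.0

C_A = C_{A0}(1−X) = 0.2703 mol·L⁻¹.
Along a PFR/batch, dC_U/dC_A = −r_U/(r_D+r_U) = −k₂/(k₂+k₁·C_A).
Integrating from C_{A0} to C_A: C_U = (0.159/3.46)·ln[(0.159+3.46·0.717)/(0.159+3.46·0.270)] = 0.04595·ln(2.640/1.094) = 0.04047 mol·L⁻¹.
Then C_D = (C_{A0}−C_A) − C_U = 0.4467 − 0.04047 = 0.4062 mol·L⁻¹.
S̃_{D/U} = C_D/C_U = 0.4062/0.04047 = 10.0.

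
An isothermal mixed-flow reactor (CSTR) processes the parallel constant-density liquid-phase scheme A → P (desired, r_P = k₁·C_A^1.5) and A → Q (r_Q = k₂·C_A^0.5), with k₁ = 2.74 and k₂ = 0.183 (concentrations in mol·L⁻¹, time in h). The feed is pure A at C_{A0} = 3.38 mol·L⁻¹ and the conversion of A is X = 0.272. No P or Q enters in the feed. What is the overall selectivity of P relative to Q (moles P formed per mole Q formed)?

Exit C_A = C_{A0}(1−X) = 3.38×0.728 = 2.461 mol·L⁻¹.
Rates in a CSTR are evaluated at the outlet concentration: r_P = 2.74×2.461^1.5 = 10.58, r_Q = 0.183×2.461^0.5 = 0.2871.
Overall selectivity = C_P/C_Q = r_Pτ/(r_Qτ) = r_P/r_Q = 36.8.

36.8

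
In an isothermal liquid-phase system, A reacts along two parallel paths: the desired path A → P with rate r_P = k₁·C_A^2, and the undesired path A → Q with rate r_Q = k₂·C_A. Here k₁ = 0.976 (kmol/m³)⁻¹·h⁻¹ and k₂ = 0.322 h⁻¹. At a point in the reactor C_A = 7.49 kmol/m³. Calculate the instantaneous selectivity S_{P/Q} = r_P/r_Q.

22.7

S_{P/Q} = r_P/r_Q = (k₁·C_A^2)/(k₂·C_A) = (k₁/k₂)·C_A.
= (0.976×7.490^2) / (0.322×7.490) = 54.75/2.412 = 22.7.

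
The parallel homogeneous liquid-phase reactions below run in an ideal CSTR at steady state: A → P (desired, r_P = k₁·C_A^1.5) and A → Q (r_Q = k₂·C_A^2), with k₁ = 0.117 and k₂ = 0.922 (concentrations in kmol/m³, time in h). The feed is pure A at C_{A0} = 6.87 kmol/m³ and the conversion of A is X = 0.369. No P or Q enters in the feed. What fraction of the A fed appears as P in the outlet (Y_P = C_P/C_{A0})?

Exit C_A = C_{A0}(1−X) = 6.87×0.631 = 4.335 kmol/m³.
A CSTR operates uniformly at the exit composition, giving r_P = 1.056 and r_Q = 17.33 (each k·C_A^n at C_A = 4.335).
Fraction of consumed A going to P: r_P/(r_P+r_Q) = 0.05745.
C_P = 0.05745·C_{A0}·X = 0.05745×6.87×0.369 = 0.146 kmol/m³; Y_P = C_P/C_{A0} = 0.0212.

0.0212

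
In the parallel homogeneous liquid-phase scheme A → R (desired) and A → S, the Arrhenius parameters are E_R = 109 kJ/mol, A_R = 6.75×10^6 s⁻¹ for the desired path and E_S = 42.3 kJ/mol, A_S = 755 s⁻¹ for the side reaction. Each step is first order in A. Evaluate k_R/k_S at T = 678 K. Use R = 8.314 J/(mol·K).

0.0649

With equal orders, S_{R/S} = k_R/k_S = (A_R/A_S)·exp[(E_S−E_R)/(RT)].
(E_S−E_R)/(RT) = (42.3−109)×10³/(8.314×678) = -66700/5637 = -11.83.
k_R/k_S = (6.75×10^6/755)·exp(-11.83) = 8940 × 7.263×10^-6 = 0.0649.
Since E_R > E_S, raising the temperature improves selectivity toward R.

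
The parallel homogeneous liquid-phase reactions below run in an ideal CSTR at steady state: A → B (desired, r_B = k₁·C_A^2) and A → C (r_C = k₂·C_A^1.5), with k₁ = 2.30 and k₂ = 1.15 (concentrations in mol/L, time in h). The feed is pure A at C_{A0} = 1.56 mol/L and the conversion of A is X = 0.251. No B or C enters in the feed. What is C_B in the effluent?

0.268 mol/L

Exit C_A = C_{A0}(1−X) = 1.56×0.749 = 1.168 mol/L.
In a CSTR the entire volume is at exit conditions, so r_B = 2.30×1.168^2 = 3.140 and r_C = 1.15×1.168^1.5 = 1.452.
Fraction of consumed A going to B: r_B/(r_B+r_C) = 0.6837.
C_B = 0.6837·C_{A0}·X = 0.6837×1.56×0.251 = 0.268 mol/L.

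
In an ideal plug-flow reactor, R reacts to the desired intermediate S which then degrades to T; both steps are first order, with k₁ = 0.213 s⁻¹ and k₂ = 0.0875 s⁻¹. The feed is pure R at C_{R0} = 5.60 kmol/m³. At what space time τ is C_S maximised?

For first-order series the maximum of C_S occurs at τ_opt = ln(k₂/k₁)/(k₂−k₁).
= ln(0.0875/0.213)/(0.0875−0.213) = ln(0.4108)/-0.1255 = -0.8897/-0.1255 = 7.09 s.

7.09 s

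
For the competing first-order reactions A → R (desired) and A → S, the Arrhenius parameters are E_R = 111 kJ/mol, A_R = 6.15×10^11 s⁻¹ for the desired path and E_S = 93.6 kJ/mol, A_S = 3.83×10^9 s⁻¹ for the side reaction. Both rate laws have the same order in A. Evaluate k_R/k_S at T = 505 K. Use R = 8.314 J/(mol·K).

Since both paths have the same order in A, the concentration cancels and S_{R/S} = k_R/k_S = (A_R/A_S)·exp[(E_S−E_R)/(RT)].
(E_S−E_R)/(RT) = (93.6−111)×10³/(8.314×505) = -17400/4199 = -4.144.
k_R/k_S = (6.15×10^11/3.83×10^9)·exp(-4.144) = 160.6 × 0.01586 = 2.55.

2.55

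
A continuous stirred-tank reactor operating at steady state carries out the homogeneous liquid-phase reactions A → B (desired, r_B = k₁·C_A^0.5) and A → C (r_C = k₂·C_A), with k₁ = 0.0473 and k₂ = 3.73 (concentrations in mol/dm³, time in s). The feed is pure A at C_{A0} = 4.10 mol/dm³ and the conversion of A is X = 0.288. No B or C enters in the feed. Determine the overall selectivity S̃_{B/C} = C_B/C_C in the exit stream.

0.00742

Exit C_A = C_{A0}(1−X) = 4.10×0.712 = 2.919 mol/dm³.
In a CSTR the entire volume is at exit conditions, so r_B = 0.0473×2.919^0.5 = 0.08082 and r_C = 3.73×2.919 = 10.89.
Overall selectivity = C_B/C_C = r_Bτ/(r_Cτ) = r_B/r_C = 0.00742.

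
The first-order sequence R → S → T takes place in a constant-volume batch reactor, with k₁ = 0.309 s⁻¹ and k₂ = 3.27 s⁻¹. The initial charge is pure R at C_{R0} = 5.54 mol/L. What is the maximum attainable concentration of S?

0.409 mol/L

Evaluating C_S at t_opt = ln(k₂/k₁)/(k₂−k₁) gives C_{S,max}/C_{R0} = (k₁/k₂)^[k₂/(k₂−k₁)].
= (0.309/3.27)^(3.27/(3.27−0.309)) = (0.09450)^(1.104) = 0.07387.
C_{S,max} = 0.07387×5.54 = 0.409 mol/L.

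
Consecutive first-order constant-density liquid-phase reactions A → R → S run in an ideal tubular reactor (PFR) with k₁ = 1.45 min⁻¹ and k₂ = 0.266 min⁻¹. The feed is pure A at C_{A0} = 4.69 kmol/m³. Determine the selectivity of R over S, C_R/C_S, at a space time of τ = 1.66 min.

2.91

Solving the coupled first-order balances gives C_R(τ) = [k₁/(k₂−k₁)]·C_{A0}·(e^(−k₁τ) − e^(−k₂τ)).
e^(−k₁τ) = e^(−1.45×1.66) = e^(−2.407) = 0.09009; e^(−k₂τ) = e^(−0.4416) = 0.6430.
C_R = 1.45×4.69/(0.266−1.45) × (0.09009−0.6430) = (-5.744)×(-0.5529) = 3.176 kmol/m³.
C_A = C_{A0}e^(−k₁τ) = 0.4225 kmol/m³, so C_S = C_{A0}−C_A−C_R = 1.092 kmol/m³; C_R/C_S = 2.91.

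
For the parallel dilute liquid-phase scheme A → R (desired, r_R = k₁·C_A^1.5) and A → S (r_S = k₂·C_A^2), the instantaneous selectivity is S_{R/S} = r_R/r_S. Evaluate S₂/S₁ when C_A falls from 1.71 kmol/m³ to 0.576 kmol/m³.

1.72

S_{R/S} = (k₁/k₂)·C_A^-0.5, so S₂/S₁ = (C_{A,2}/C_{A,1})^-0.5.
= (0.576/1.71)^(-0.5) = (0.3368)^(-0.5) = 1.72.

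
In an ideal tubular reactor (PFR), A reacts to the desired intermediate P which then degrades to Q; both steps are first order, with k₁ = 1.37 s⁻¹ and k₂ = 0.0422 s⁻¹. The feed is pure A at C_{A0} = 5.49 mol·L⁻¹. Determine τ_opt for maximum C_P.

2.62 s

Setting dC_P/dτ = 0 gives τ_opt = ln(k₂/k₁)/(k₂−k₁).
= ln(0.0422/1.37)/(0.0422−1.37) = ln(0.03080)/-1.328 = -3.480/-1.328 = 2.62 s.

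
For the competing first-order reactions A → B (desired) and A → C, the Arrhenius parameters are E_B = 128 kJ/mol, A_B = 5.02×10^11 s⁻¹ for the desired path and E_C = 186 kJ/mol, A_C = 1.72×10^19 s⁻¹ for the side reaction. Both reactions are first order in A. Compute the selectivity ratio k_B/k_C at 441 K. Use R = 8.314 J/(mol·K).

0.216

With equal orders, S_{B/C} = k_B/k_C = (A_B/A_C)·exp[(E_C−E_B)/(RT)].
(E_C−E_B)/(RT) = (186−128)×10³/(8.314×441) = 58000/3666 = 15.82.
k_B/k_C = (5.02×10^11/1.72×10^19)·exp(15.82) = 2.919×10^-8 × 7.415×10^6 = 0.216.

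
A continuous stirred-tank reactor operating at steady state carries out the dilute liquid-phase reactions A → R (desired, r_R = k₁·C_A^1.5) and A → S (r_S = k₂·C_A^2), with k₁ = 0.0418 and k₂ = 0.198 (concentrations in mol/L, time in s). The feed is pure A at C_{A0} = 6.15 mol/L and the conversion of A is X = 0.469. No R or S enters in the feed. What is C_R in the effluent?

Exit C_A = C_{A0}(1−X) = 6.15×0.531 = 3.266 mol/L.
A CSTR operates uniformly at the exit composition, giving r_R = 0.2467 and r_S = 2.112 (each k·C_A^n at C_A = 3.266).
Fraction of consumed A going to R: r_R/(r_R+r_S) = 0.1046.
C_R = 0.1046·C_{A0}·X = 0.1046×6.15×0.469 = 0.302 mol/L.

0.302 mol/L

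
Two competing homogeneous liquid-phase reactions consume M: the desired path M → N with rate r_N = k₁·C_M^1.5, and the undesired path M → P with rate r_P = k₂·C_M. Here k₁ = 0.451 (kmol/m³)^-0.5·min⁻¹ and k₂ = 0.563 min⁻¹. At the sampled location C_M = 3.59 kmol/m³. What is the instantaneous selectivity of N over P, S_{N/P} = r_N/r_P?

1.52

S_{N/P} = r_N/r_P = (k₁·C_M^1.5)/(k₂·C_M) = (k₁/k₂)·C_M^0.5.
= (0.451×3.590^1.5) / (0.563×3.590) = 3.068/2.021 = 1.52.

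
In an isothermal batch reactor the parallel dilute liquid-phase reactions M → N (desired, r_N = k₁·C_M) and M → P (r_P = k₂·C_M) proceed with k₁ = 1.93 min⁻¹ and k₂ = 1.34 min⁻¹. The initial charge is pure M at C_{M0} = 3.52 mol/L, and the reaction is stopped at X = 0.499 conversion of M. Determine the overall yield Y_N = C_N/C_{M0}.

C_M = C_{M0}(1−X) = 1.764 mol/L.
Both paths are first order in M, so the instantaneous fraction to N is constant: dC_N/d(−C_M) = k₁/(k₁+k₂) = 0.5902.
C_N = 0.5902·(C_{M0}−C_M) = 0.5902×1.756 = 1.04 mol/L.
Y_N = C_N/C_{M0} = 1.037/3.52 = 0.295.

0.295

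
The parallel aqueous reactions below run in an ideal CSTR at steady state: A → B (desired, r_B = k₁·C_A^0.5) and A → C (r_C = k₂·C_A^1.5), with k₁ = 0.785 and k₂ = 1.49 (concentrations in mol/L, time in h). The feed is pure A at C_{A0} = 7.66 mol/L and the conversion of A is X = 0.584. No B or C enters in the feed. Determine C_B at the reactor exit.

0.635 mol/L

Exit C_A = C_{A0}(1−X) = 7.66×0.416 = 3.187 mol/L.
In a CSTR the entire volume is at exit conditions, so r_B = 0.785×3.187^0.5 = 1.401 and r_C = 1.49×3.187^1.5 = 8.476.
Fraction of consumed A going to B: r_B/(r_B+r_C) = 0.1419.
C_B = 0.1419·C_{A0}·X = 0.1419×7.66×0.584 = 0.635 mol/L.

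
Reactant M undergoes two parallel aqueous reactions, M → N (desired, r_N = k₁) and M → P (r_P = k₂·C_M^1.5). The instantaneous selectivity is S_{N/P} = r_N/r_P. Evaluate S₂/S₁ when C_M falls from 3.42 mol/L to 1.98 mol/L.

S_{N/P} = (k₁/k₂)·C_M^-1.5, so S₂/S₁ = (C_{M,2}/C_{M,1})^-1.5.
= (1.98/3.42)^(-1.5) = (0.5789)^(-1.5) = 2.27.

2.27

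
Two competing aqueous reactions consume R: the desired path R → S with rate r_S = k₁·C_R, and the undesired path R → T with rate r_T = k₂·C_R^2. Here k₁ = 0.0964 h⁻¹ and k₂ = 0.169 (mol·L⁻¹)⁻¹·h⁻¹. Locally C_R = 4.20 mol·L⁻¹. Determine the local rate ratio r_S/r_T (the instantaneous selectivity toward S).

0.136

S_{S/T} = r_S/r_T = (k₁·C_R)/(k₂·C_R^2) = (k₁/k₂)·C_R⁻¹.
= (0.0964×4.200) / (0.169×4.200^2) = 0.4049/2.981 = 0.136.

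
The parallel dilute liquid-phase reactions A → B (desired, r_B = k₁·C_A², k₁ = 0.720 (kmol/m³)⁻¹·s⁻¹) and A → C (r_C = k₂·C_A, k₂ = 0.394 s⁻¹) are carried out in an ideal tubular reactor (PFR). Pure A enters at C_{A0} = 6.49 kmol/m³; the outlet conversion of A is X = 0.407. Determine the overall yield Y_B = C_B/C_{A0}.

0.367

C_A = C_{A0}(1−X) = 3.849 kmol/m³.
Along a PFR/batch, dC_C/dC_A = −r_C/(r_B+r_C) = −k₂/(k₂+k₁·C_A).
Integrating from C_{A0} to C_A: C_C = (0.394/0.720)·ln[(0.394+0.720·6.49)/(0.394+0.720·3.85)] = 0.5472·ln(5.067/3.165) = 0.2575 kmol/m³.
Then C_B = (C_{A0}−C_A) − C_C = 2.641 − 0.2575 = 2.384 kmol/m³.
Y_B = C_B/C_{A0} = 2.384/6.49 = 0.367.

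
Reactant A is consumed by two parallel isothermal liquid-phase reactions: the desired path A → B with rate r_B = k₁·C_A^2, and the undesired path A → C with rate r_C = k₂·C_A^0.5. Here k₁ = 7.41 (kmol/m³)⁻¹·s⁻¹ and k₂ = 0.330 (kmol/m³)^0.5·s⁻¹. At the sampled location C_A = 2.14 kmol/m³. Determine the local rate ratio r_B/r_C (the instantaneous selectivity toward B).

S_{B/C} = r_B/r_C = (k₁·C_A^2)/(k₂·C_A^0.5) = (k₁/k₂)·C_A^1.5.
= (7.41×2.140^2) / (0.330×2.140^0.5) = 33.93/0.4827 = 70.3.
Since the desired path is higher order in A, keeping C_A high (PFR or concentrated feed) favours B.

70.3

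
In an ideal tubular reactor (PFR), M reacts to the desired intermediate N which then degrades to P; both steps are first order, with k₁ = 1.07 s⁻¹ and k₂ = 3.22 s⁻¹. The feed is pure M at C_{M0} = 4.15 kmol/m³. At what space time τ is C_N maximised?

0.512 s

Setting dC_N/dτ = 0 gives τ_opt = ln(k₂/k₁)/(k₂−k₁).
= ln(3.22/1.07)/(3.22−1.07) = ln(3.009)/2.150 = 1.102/2.150 = 0.512 s.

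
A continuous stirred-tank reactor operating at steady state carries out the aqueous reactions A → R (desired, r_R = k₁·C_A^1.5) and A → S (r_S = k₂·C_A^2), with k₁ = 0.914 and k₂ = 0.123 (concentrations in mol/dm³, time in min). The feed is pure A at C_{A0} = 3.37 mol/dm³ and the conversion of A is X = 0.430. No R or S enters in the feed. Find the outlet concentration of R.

Exit C_A = C_{A0}(1−X) = 3.37×0.570 = 1.921 mol/dm³.
A CSTR operates uniformly at the exit composition, giving r_R = 2.433 and r_S = 0.4539 (each k·C_A^n at C_A = 1.921).
Fraction of consumed A going to R: r_R/(r_R+r_S) = 0.8428.
C_R = 0.8428·C_{A0}·X = 0.8428×3.37×0.430 = 1.22 mol/dm³.

1.22 mol/dm³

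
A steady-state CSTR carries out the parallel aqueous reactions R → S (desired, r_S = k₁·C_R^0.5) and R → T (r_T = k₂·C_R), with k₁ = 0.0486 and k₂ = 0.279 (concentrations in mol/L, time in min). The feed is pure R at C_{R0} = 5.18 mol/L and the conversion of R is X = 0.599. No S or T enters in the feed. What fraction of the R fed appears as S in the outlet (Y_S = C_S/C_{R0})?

Exit C_R = C_{R0}(1−X) = 5.18×0.401 = 2.077 mol/L.
In a CSTR the entire volume is at exit conditions, so r_S = 0.0486×2.077^0.5 = 0.07004 and r_T = 0.279×2.077 = 0.5795.
Fraction of consumed R going to S: r_S/(r_S+r_T) = 0.1078.
C_S = 0.1078·C_{R0}·X = 0.1078×5.18×0.599 = 0.335 mol/L; Y_S = C_S/C_{R0} = 0.0646.

0.0646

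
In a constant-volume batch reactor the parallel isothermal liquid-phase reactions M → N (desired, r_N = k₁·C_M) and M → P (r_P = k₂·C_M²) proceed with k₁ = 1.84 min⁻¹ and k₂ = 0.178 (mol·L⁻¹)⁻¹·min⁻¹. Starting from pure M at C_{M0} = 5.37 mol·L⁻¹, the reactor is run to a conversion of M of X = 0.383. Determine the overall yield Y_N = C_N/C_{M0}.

C_M = C_{M0}(1−X) = 3.313 mol·L⁻¹.
Along a PFR/batch, dC_N/dC_M = −r_N/(r_N+r_P) = −k₁/(k₁+k₂·C_M).
Integrating from C_{M0} to C_M: C_N = (1.84/0.178)·ln[(1.84+0.178·5.37)/(1.84+0.178·3.31)] = 10.34·ln(2.796/2.430) = 1.451 mol·L⁻¹.
Y_N = C_N/C_{M0} = 1.451/5.37 = 0.270.

0.270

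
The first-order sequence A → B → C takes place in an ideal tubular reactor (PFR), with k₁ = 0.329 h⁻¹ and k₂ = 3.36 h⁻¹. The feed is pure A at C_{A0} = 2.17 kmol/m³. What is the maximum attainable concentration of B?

For a first-order series the maximum intermediate yield is C_{B,max}/C_{A0} = (k₁/k₂)^[k₂/(k₂−k₁)].
= (0.329/3.36)^(3.36/(3.36−0.329)) = (0.09792)^(1.109) = 0.07609.
C_{B,max} = 0.07609×2.17 = 0.165 kmol/m³.

0.165 kmol/m³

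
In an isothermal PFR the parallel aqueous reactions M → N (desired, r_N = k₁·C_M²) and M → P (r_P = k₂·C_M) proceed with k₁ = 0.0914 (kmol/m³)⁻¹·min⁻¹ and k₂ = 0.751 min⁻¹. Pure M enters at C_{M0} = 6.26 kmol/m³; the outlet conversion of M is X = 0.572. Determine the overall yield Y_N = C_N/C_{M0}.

0.199

C_M = C_{M0}(1−X) = 2.679 kmol/m³.
Along a PFR/batch, dC_P/dC_M = −r_P/(r_N+r_P) = −k₂/(k₂+k₁·C_M).
Integrating from C_{M0} to C_M: C_P = (0.751/0.0914)·ln[(0.751+0.0914·6.26)/(0.751+0.0914·2.68)] = 8.217·ln(1.323/0.9959) = 2.335 kmol/m³.
Then C_N = (C_{M0}−C_M) − C_P = 3.581 − 2.335 = 1.246 kmol/m³.
Y_N = C_N/C_{M0} = 1.246/6.26 = 0.199.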